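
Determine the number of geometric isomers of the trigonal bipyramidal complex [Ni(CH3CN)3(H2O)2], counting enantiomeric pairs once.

3

Working through the distinct placements yields 3 geometric isomers: H2O both equatorial; H2O one axial, one equatorial; H2O both axial.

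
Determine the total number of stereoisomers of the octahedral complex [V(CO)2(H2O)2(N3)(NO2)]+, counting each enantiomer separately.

8

An octahedron has six vertices in three trans pairs; every non-trans pair is cis.
Working through the distinct placements yields 6 geometric isomers: CO trans, H2O trans; CO trans, H2O cis; CO cis, H2O cis (3 arrangements, 2 chiral); CO cis, H2O trans.
Of these, 2 lack any improper symmetry element and so occur as enantiomeric pairs, giving 6 + 2 = 8 stereoisomers in total.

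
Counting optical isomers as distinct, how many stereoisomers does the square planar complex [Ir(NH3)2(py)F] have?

2

In a square planar complex each vertex has one trans partner and two cis neighbours.
There are 2 geometric isomers: NH3 cis; NH3 trans.
Each arrangement has an internal mirror plane or centre of symmetry, so none is chiral.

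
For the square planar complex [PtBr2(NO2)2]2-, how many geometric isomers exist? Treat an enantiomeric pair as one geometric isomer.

2

A square has two trans pairs of vertices; adjacent vertices are cis.
The distinct arrangements are (2 in all): Br cis; Br trans.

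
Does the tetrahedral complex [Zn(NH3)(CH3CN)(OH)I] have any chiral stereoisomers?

yes

All four vertices of a tetrahedron are equivalent and mutually adjacent, so cis/trans isomerism cannot arise.
Only one geometric arrangement is possible; it has no improper symmetry element, so it exists as a pair of enantiomers (2 stereoisomers).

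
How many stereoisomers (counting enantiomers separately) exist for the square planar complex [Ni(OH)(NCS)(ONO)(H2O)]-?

In a square planar complex each vertex has one trans partner and two cis neighbours.
The distinct arrangements are (3 in all): (H2O/OH trans, NCS/ONO trans); (H2O/ONO trans, NCS/OH trans); (H2O/NCS trans, OH/ONO trans).
Each arrangement has an internal mirror plane or centre of symmetry, so none is chiral.

3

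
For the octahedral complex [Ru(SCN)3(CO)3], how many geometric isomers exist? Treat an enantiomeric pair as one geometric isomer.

2

Systematic placement gives 2 geometric isomers: SCN mer; SCN fac.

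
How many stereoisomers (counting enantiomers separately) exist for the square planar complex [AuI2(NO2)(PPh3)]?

A square has two trans pairs of vertices; adjacent vertices are cis.
There are 2 geometric isomers: I cis; I trans.
Each arrangement has an internal mirror plane or centre of symmetry, so none is chiral.

2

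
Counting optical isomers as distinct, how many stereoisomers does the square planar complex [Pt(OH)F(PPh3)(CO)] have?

3

In a square planar complex each vertex has one trans partner and two cis neighbours.
There are 3 geometric isomers: (CO/OH trans, F/PPh3 trans); (CO/PPh3 trans, F/OH trans); (CO/F trans, OH/PPh3 trans).
Each arrangement has an internal mirror plane or centre of symmetry, so none is chiral.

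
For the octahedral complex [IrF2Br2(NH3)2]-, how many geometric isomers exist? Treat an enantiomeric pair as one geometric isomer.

There are 5 geometric isomers: F trans, Br trans, NH3 trans; F cis, Br trans, NH3 cis; F cis, Br cis, NH3 trans; F cis, Br cis, NH3 cis (chiral); F trans, Br cis, NH3 cis.

5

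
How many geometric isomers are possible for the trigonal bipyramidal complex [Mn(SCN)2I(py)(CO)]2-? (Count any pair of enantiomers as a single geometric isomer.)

A trigonal bipyramid has two axial and three equatorial sites, which are chemically inequivalent.
Systematic enumeration (placing each ligand type in turn and discarding arrangements equivalent by rotation or reflection) gives 7 geometric isomers.

7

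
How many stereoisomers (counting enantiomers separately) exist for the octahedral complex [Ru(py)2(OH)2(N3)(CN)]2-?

In an octahedral complex each vertex has one trans partner and four cis neighbours.
The distinct arrangements are (6 in all): py trans, OH trans; py cis, OH cis (3 arrangements, 2 chiral); py trans, OH cis; py cis, OH trans.
Of these, 2 lack any improper symmetry element and so occur as enantiomeric pairs, giving 6 + 2 = 8 stereoisomers in total.

8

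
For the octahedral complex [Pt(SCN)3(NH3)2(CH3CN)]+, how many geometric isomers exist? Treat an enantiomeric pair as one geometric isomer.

3

The distinct arrangements are (3 in all): SCN mer, NH3 cis; SCN mer, NH3 trans; SCN fac, NH3 cis.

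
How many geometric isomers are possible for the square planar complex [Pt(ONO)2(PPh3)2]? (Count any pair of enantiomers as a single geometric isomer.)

2

Systematic placement gives 2 geometric isomers: ONO cis; ONO trans.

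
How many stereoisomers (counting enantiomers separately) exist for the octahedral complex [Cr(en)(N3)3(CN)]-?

Each en is bidentate and must span two cis positions.
There are 2 geometric isomers: N3 fac; N3 mer.
Each arrangement has an internal mirror plane or centre of symmetry, so none is chiral.

2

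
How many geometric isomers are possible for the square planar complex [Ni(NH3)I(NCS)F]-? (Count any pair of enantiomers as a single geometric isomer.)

The distinct arrangements are (3 in all): (F/NCS trans, I/NH3 trans); (F/NH3 trans, I/NCS trans); (F/I trans, NCS/NH3 trans).

3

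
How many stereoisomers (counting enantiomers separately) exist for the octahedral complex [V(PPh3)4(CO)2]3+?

2

The six octahedral sites form three mutually perpendicular trans pairs.
Systematic placement gives 2 geometric isomers: CO trans; CO cis.
Each arrangement has an internal mirror plane or centre of symmetry, so none is chiral.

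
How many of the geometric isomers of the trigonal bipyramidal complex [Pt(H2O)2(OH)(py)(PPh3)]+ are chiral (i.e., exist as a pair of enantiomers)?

A trigonal bipyramid has two axial and three equatorial sites, which are chemically inequivalent.
Systematic enumeration (placing each ligand type in turn and discarding arrangements equivalent by rotation or reflection) gives 7 geometric isomers.
Of these, 3 lack any improper symmetry element and so occur as enantiomeric pairs, giving 7 + 3 = 10 stereoisomers in total.

3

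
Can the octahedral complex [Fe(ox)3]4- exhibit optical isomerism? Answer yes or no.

yes

Each ox is bidentate and must span two cis positions.
Only one geometric arrangement is possible; it has no improper symmetry element, so it exists as a pair of enantiomers (2 stereoisomers).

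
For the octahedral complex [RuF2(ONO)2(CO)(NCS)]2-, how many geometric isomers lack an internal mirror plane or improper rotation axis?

2

In an octahedral complex each vertex has one trans partner and four cis neighbours.
Systematic placement gives 6 geometric isomers: F cis, ONO trans; F cis, ONO cis (3 arrangements, 2 chiral); F trans, ONO trans; F trans, ONO cis.
Of these, 2 lack any improper symmetry element and so occur as enantiomeric pairs, giving 6 + 2 = 8 stereoisomers in total.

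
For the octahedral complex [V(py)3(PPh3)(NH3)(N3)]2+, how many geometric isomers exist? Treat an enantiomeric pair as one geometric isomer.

Working through the distinct placements yields 4 geometric isomers: py mer (3 arrangements); py fac (chiral).

4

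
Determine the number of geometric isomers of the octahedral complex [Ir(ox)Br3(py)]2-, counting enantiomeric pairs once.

Each ox is bidentate and must span two cis positions.
Systematic placement gives 2 geometric isomers: Br mer; Br fac.

2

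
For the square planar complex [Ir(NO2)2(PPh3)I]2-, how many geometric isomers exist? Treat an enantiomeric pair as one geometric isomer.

In a square planar complex each vertex has one trans partner and two cis neighbours.
There are 2 geometric isomers: NO2 cis; NO2 trans.

2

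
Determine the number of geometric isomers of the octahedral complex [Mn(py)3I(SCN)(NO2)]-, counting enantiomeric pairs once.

4

The six octahedral sites form three mutually perpendicular trans pairs.
The distinct arrangements are (4 in all): py mer (3 arrangements); py fac (chiral).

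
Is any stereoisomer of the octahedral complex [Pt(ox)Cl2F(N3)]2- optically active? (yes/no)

An octahedron has six vertices in three trans pairs; every non-trans pair is cis.
Each ox is bidentate and must span two cis positions.
Systematic placement gives 4 geometric isomers: Cl trans; Cl cis (3 arrangements, 2 chiral).
Of these, 2 lack any improper symmetry element and so occur as enantiomeric pairs, giving 4 + 2 = 6 stereoisomers in total.

yes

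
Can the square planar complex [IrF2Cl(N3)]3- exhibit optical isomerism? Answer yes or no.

no

A square has two trans pairs of vertices; adjacent vertices are cis.
The distinct arrangements are (2 in all): F cis; F trans.
Each arrangement has an internal mirror plane or centre of symmetry, so none is chiral.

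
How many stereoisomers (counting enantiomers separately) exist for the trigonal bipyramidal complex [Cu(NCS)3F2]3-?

3

In a trigonal bipyramid the two axial positions differ from the three equatorial ones.
Working through the distinct placements yields 3 geometric isomers: F both axial; F one axial, one equatorial; F both equatorial.
Each arrangement has an internal mirror plane or centre of symmetry, so none is chiral.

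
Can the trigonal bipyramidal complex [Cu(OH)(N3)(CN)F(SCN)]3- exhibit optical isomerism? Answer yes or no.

A trigonal bipyramid has two axial and three equatorial sites, which are chemically inequivalent.
Systematic enumeration (placing each ligand type in turn and discarding arrangements equivalent by rotation or reflection) gives 10 geometric isomers.
Of these, 10 lack any improper symmetry element and so occur as enantiomeric pairs, giving 10 + 10 = 20 stereoisomers in total.

yes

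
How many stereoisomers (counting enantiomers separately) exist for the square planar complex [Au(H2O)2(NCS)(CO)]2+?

In a square planar complex each vertex has one trans partner and two cis neighbours.
There are 2 geometric isomers: H2O cis; H2O trans.
Each arrangement has an internal mirror plane or centre of symmetry, so none is chiral.

2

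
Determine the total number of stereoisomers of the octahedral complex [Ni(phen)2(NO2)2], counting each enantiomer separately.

3

Each phen is bidentate and must span two cis positions.
Systematic placement gives 2 geometric isomers: NO2 trans; NO2 cis (chiral).
One of these lacks any improper symmetry element and so occurs as an enantiomeric pair, giving 2 + 1 = 3 stereoisomers in total.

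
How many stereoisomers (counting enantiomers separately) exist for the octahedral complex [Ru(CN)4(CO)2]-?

An octahedron has six vertices in three trans pairs; every non-trans pair is cis.
There are 2 geometric isomers: CO trans; CO cis.
Each arrangement has an internal mirror plane or centre of symmetry, so none is chiral.

2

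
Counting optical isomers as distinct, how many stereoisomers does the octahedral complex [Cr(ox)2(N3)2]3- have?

3

In an octahedral complex each vertex has one trans partner and four cis neighbours.
Each ox is bidentate and must span two cis positions.
Systematic placement gives 2 geometric isomers: N3 trans; N3 cis (chiral).
One of these lacks any improper symmetry element and so occurs as an enantiomeric pair, giving 2 + 1 = 3 stereoisomers in total.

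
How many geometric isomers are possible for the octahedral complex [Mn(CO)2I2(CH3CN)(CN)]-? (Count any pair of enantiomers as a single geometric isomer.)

6

Systematic placement gives 6 geometric isomers: CO trans, I trans; CO cis, I cis (3 arrangements, 2 chiral); CO cis, I trans; CO trans, I cis.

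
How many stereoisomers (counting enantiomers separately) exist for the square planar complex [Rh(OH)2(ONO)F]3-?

2

In a square planar complex each vertex has one trans partner and two cis neighbours.
Working through the distinct placements yields 2 geometric isomers: OH cis; OH trans.
Each arrangement has an internal mirror plane or centre of symmetry, so none is chiral.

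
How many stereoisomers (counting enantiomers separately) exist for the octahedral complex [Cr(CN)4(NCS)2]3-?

Working through the distinct placements yields 2 geometric isomers: NCS trans; NCS cis.
Each arrangement has an internal mirror plane or centre of symmetry, so none is chiral.

2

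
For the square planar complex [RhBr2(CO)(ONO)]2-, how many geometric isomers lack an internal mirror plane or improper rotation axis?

0

Working through the distinct placements yields 2 geometric isomers: Br cis; Br trans.
Each arrangement has an internal mirror plane or centre of symmetry, so none is chiral.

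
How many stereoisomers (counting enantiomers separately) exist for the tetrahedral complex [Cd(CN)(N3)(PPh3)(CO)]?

In a tetrahedral complex all four positions are equivalent and every pair of ligands is adjacent — there is no cis/trans distinction.
Only one geometric arrangement is possible; it has no improper symmetry element, so it exists as a pair of enantiomers (2 stereoisomers).

2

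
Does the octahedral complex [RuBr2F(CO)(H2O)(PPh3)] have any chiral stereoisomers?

The six octahedral sites form three mutually perpendicular trans pairs.
Systematic enumeration (placing each ligand type in turn and discarding arrangements equivalent by rotation or reflection) gives 9 geometric isomers.
Of these, 6 lack any improper symmetry element and so occur as enantiomeric pairs, giving 9 + 6 = 15 stereoisomers in total.

yes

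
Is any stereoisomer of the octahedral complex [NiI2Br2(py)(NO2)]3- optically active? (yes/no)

The six octahedral sites form three mutually perpendicular trans pairs.
The distinct arrangements are (6 in all): I trans, Br trans; I cis, Br trans; I cis, Br cis (3 arrangements, 2 chiral); I trans, Br cis.
Of these, 2 lack any improper symmetry element and so occur as enantiomeric pairs, giving 6 + 2 = 8 stereoisomers in total.

yes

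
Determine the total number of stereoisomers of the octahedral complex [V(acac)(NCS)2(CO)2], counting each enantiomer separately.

4

Each acac is bidentate and must span two cis positions.
Working through the distinct placements yields 3 geometric isomers: NCS cis, CO trans; NCS cis, CO cis (chiral); NCS trans, CO cis.
One of these lacks any improper symmetry element and so occurs as an enantiomeric pair, giving 3 + 1 = 4 stereoisomers in total.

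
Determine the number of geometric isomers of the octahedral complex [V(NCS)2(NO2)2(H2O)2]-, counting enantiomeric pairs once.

In an octahedral complex each vertex has one trans partner and four cis neighbours.
Systematic placement gives 5 geometric isomers: NCS trans, NO2 trans, H2O trans; NCS cis, NO2 cis, H2O trans; NCS cis, NO2 trans, H2O cis; NCS cis, NO2 cis, H2O cis (chiral); NCS trans, NO2 cis, H2O cis.

5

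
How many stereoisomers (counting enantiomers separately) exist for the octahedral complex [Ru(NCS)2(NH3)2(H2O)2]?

In an octahedral complex each vertex has one trans partner and four cis neighbours.
Working through the distinct placements yields 5 geometric isomers: NCS trans, NH3 trans, H2O trans; NCS cis, NH3 cis, H2O trans; NCS cis, NH3 trans, H2O cis; NCS cis, NH3 cis, H2O cis (chiral); NCS trans, NH3 cis, H2O cis.
One of these lacks any improper symmetry element and so occurs as an enantiomeric pair, giving 5 + 1 = 6 stereoisomers in total.

6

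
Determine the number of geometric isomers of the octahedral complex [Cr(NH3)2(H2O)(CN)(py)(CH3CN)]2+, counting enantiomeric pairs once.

In an octahedral complex each vertex has one trans partner and four cis neighbours.
Exhaustive case analysis gives 9 geometric isomers.

9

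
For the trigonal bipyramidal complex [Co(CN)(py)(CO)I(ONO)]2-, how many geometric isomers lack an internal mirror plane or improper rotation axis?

10

Exhaustive case analysis gives 10 geometric isomers.
Of these, 10 lack any improper symmetry element and so occur as enantiomeric pairs, giving 10 + 10 = 20 stereoisomers in total.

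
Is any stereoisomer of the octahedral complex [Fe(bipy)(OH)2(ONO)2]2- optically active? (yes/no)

yes

The six octahedral sites form three mutually perpendicular trans pairs.
Each bipy is bidentate and must span two cis positions.
Working through the distinct placements yields 3 geometric isomers: OH trans, ONO cis; OH cis, ONO cis (chiral); OH cis, ONO trans.
One of these lacks any improper symmetry element and so occurs as an enantiomeric pair, giving 3 + 1 = 4 stereoisomers in total.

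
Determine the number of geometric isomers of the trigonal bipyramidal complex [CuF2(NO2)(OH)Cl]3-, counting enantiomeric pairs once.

7

In a trigonal bipyramid the two axial positions differ from the three equatorial ones.
Systematic enumeration (placing each ligand type in turn and discarding arrangements equivalent by rotation or reflection) gives 7 geometric isomers.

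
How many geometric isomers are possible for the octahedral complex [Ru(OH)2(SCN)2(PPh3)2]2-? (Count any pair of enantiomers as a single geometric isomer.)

The six octahedral sites form three mutually perpendicular trans pairs.
Systematic placement gives 5 geometric isomers: OH trans, SCN trans, PPh3 trans; OH trans, SCN cis, PPh3 cis; OH cis, SCN trans, PPh3 cis; OH cis, SCN cis, PPh3 cis (chiral); OH cis, SCN cis, PPh3 trans.

5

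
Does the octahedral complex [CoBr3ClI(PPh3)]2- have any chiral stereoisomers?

Working through the distinct placements yields 4 geometric isomers: Br mer (3 arrangements); Br fac (chiral).
One of these lacks any improper symmetry element and so occurs as an enantiomeric pair, giving 4 + 1 = 5 stereoisomers in total.

yes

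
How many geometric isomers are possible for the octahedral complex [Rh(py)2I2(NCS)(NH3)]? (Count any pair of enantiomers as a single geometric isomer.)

6

Working through the distinct placements yields 6 geometric isomers: py trans, I trans; py cis, I trans; py trans, I cis; py cis, I cis (3 arrangements, 2 chiral).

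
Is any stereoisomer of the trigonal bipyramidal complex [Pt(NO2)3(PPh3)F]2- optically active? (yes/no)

no

In a trigonal bipyramid the two axial positions differ from the three equatorial ones.
Systematic placement gives 4 geometric isomers: PPh3 equatorial, F axial; PPh3 axial, F axial; PPh3 equatorial, F equatorial; PPh3 axial, F equatorial.
Each arrangement has an internal mirror plane or centre of symmetry, so none is chiral.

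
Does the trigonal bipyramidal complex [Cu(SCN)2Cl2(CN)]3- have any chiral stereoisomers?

A trigonal bipyramid has two axial and three equatorial sites, which are chemically inequivalent.
Placing the ligands in turn and identifying arrangements related by rotation or reflection leaves 5 distinct geometric isomers.
One of these lacks any improper symmetry element and so occurs as an enantiomeric pair, giving 5 + 1 = 6 stereoisomers in total.

yes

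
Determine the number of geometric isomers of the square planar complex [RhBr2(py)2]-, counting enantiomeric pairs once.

In a square planar complex each vertex has one trans partner and two cis neighbours.
There are 2 geometric isomers: Br cis; Br trans.

2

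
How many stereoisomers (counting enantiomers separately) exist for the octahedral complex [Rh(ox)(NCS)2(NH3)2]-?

Each ox is bidentate and must span two cis positions.
Working through the distinct placements yields 3 geometric isomers: NCS trans, NH3 cis; NCS cis, NH3 cis (chiral); NCS cis, NH3 trans.
One of these lacks any improper symmetry element and so occurs as an enantiomeric pair, giving 3 + 1 = 4 stereoisomers in total.

4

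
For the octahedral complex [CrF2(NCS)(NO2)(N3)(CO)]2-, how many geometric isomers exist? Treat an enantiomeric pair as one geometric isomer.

9

Exhaustive case analysis gives 9 geometric isomers.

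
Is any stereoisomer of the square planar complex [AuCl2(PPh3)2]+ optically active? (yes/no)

There are 2 geometric isomers: Cl cis; Cl trans.
Each arrangement has an internal mirror plane or centre of symmetry, so none is chiral.

no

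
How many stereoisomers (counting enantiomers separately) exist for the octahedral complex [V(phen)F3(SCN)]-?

2

In an octahedral complex each vertex has one trans partner and four cis neighbours.
Each phen is bidentate and must span two cis positions.
Systematic placement gives 2 geometric isomers: F mer; F fac.
Each arrangement has an internal mirror plane or centre of symmetry, so none is chiral.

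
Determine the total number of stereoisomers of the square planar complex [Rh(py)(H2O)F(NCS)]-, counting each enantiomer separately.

3

A square has two trans pairs of vertices; adjacent vertices are cis.
Working through the distinct placements yields 3 geometric isomers: (F/NCS trans, H2O/py trans); (F/py trans, H2O/NCS trans); (F/H2O trans, NCS/py trans).
Each arrangement has an internal mirror plane or centre of symmetry, so none is chiral.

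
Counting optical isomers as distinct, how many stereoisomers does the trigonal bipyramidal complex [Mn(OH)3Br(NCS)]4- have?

4

The distinct arrangements are (4 in all): Br axial, NCS axial; Br axial, NCS equatorial; Br equatorial, NCS axial; Br equatorial, NCS equatorial.
Each arrangement has an internal mirror plane or centre of symmetry, so none is chiral.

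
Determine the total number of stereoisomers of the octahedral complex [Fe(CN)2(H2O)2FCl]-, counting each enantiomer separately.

In an octahedral complex each vertex has one trans partner and four cis neighbours.
Working through the distinct placements yields 6 geometric isomers: CN trans, H2O trans; CN trans, H2O cis; CN cis, H2O trans; CN cis, H2O cis (3 arrangements, 2 chiral).
Of these, 2 lack any improper symmetry element and so occur as enantiomeric pairs, giving 6 + 2 = 8 stereoisomers in total.

8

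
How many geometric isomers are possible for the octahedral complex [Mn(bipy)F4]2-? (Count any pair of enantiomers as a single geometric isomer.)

The six octahedral sites form three mutually perpendicular trans pairs.
Each bipy is bidentate and must span two cis positions.
Only one geometric arrangement is possible.

1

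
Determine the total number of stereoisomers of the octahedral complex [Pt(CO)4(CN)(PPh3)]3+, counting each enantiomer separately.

2

In an octahedral complex each vertex has one trans partner and four cis neighbours.
The distinct arrangements are (2 in all): CN and PPh3 mutually cis; CN and PPh3 mutually trans.
Each arrangement has an internal mirror plane or centre of symmetry, so none is chiral.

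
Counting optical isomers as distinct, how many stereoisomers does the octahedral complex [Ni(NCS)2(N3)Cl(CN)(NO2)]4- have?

15

An octahedron has six vertices in three trans pairs; every non-trans pair is cis.
Placing the ligands in turn and identifying arrangements related by rotation or reflection leaves 9 distinct geometric isomers.
Of these, 6 lack any improper symmetry element and so occur as enantiomeric pairs, giving 9 + 6 = 15 stereoisomers in total.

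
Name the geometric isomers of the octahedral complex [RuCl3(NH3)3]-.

fac and mer

An octahedron has six vertices in three trans pairs; every non-trans pair is cis.
Working through the distinct placements yields 2 geometric isomers: Cl mer; Cl fac.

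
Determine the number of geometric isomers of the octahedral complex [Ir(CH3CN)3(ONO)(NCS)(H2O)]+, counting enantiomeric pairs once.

4

The six octahedral sites form three mutually perpendicular trans pairs.
Systematic placement gives 4 geometric isomers: CH3CN mer (3 arrangements); CH3CN fac (chiral).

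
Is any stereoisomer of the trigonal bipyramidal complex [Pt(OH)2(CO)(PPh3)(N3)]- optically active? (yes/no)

yes

A trigonal bipyramid has two axial and three equatorial sites, which are chemically inequivalent.
Systematic enumeration (placing each ligand type in turn and discarding arrangements equivalent by rotation or reflection) gives 7 geometric isomers.
Of these, 3 lack any improper symmetry element and so occur as enantiomeric pairs, giving 7 + 3 = 10 stereoisomers in total.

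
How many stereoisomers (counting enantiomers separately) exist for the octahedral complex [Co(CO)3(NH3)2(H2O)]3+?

There are 3 geometric isomers: CO mer, NH3 trans; CO mer, NH3 cis; CO fac, NH3 cis.
Each arrangement has an internal mirror plane or centre of symmetry, so none is chiral.

3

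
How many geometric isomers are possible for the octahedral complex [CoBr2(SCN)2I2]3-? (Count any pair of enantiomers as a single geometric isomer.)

5

Working through the distinct placements yields 5 geometric isomers: Br trans, SCN trans, I trans; Br trans, SCN cis, I cis; Br cis, SCN trans, I cis; Br cis, SCN cis, I cis (chiral); Br cis, SCN cis, I trans.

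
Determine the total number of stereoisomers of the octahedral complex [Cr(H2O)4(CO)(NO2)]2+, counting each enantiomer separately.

The six octahedral sites form three mutually perpendicular trans pairs.
There are 2 geometric isomers: CO and NO2 mutually cis; CO and NO2 mutually trans.
Each arrangement has an internal mirror plane or centre of symmetry, so none is chiral.

2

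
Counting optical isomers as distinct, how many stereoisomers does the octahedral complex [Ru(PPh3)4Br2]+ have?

In an octahedral complex each vertex has one trans partner and four cis neighbours.
The distinct arrangements are (2 in all): Br trans; Br cis.
Each arrangement has an internal mirror plane or centre of symmetry, so none is chiral.

2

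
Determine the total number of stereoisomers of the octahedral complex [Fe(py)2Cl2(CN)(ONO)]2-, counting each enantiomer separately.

Working through the distinct placements yields 6 geometric isomers: py trans, Cl cis; py cis, Cl cis (3 arrangements, 2 chiral); py trans, Cl trans; py cis, Cl trans.
Of these, 2 lack any improper symmetry element and so occur as enantiomeric pairs, giving 6 + 2 = 8 stereoisomers in total.

8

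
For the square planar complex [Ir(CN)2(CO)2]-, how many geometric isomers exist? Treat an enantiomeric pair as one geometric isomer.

2

A square has two trans pairs of vertices; adjacent vertices are cis.
Working through the distinct placements yields 2 geometric isomers: CN cis; CN trans.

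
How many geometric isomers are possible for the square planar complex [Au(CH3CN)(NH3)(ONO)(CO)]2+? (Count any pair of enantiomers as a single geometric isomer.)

3

A square has two trans pairs of vertices; adjacent vertices are cis.
Systematic placement gives 3 geometric isomers: (CH3CN/NH3 trans, CO/ONO trans); (CH3CN/ONO trans, CO/NH3 trans); (CH3CN/CO trans, NH3/ONO trans).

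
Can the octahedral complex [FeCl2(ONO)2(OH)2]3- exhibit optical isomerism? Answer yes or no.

yes

The six octahedral sites form three mutually perpendicular trans pairs.
Systematic placement gives 5 geometric isomers: Cl trans, ONO trans, OH trans; Cl trans, ONO cis, OH cis; Cl cis, ONO trans, OH cis; Cl cis, ONO cis, OH cis (chiral); Cl cis, ONO cis, OH trans.
One of these lacks any improper symmetry element and so occurs as an enantiomeric pair, giving 5 + 1 = 6 stereoisomers in total.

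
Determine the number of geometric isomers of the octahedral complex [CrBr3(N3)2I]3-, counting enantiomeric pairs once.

3

An octahedron has six vertices in three trans pairs; every non-trans pair is cis.
Working through the distinct placements yields 3 geometric isomers: Br mer, N3 trans; Br mer, N3 cis; Br fac, N3 cis.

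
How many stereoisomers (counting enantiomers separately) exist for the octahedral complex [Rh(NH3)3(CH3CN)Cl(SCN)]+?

There are 4 geometric isomers: NH3 mer (3 arrangements); NH3 fac (chiral).
One of these lacks any improper symmetry element and so occurs as an enantiomeric pair, giving 4 + 1 = 5 stereoisomers in total.

5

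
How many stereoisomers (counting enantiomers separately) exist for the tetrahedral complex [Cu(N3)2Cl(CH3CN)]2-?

Only one geometric arrangement is possible.

1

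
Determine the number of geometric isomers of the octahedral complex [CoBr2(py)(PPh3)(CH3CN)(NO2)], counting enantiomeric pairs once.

Placing the ligands in turn and identifying arrangements related by rotation or reflection leaves 9 distinct geometric isomers.

9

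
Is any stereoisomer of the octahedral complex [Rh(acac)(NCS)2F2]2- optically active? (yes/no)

The six octahedral sites form three mutually perpendicular trans pairs.
Each acac is bidentate and must span two cis positions.
The distinct arrangements are (3 in all): NCS cis, F trans; NCS cis, F cis (chiral); NCS trans, F cis.
One of these lacks any improper symmetry element and so occurs as an enantiomeric pair, giving 3 + 1 = 4 stereoisomers in total.

yes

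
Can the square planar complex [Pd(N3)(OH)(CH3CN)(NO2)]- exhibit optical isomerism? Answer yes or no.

Systematic placement gives 3 geometric isomers: (CH3CN/NO2 trans, N3/OH trans); (CH3CN/OH trans, N3/NO2 trans); (CH3CN/N3 trans, NO2/OH trans).
Each arrangement has an internal mirror plane or centre of symmetry, so none is chiral.

no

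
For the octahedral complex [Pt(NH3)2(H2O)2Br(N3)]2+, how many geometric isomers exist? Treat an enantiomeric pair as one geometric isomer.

6

Systematic placement gives 6 geometric isomers: NH3 trans, H2O cis; NH3 cis, H2O cis (3 arrangements, 2 chiral); NH3 trans, H2O trans; NH3 cis, H2O trans.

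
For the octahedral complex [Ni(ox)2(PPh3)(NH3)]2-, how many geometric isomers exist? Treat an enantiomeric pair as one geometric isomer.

Each ox is bidentate and must span two cis positions.
There are 2 geometric isomers: PPh3 and NH3 mutually trans; PPh3 and NH3 mutually cis (chiral).

2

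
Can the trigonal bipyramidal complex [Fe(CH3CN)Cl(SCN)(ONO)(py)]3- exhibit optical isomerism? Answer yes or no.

yes

In a trigonal bipyramid the two axial positions differ from the three equatorial ones.
Exhaustive case analysis gives 10 geometric isomers.
Of these, 10 lack any improper symmetry element and so occur as enantiomeric pairs, giving 10 + 10 = 20 stereoisomers in total.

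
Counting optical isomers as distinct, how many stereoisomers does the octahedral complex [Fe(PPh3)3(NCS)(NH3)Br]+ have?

5

The six octahedral sites form three mutually perpendicular trans pairs.
Working through the distinct placements yields 4 geometric isomers: PPh3 mer (3 arrangements); PPh3 fac (chiral).
One of these lacks any improper symmetry element and so occurs as an enantiomeric pair, giving 4 + 1 = 5 stereoisomers in total.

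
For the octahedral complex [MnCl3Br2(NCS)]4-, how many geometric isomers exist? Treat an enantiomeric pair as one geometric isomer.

There are 3 geometric isomers: Cl mer, Br trans; Cl fac, Br cis; Cl mer, Br cis.

3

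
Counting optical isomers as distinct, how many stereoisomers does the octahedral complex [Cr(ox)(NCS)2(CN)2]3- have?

4

An octahedron has six vertices in three trans pairs; every non-trans pair is cis.
Each ox is bidentate and must span two cis positions.
Systematic placement gives 3 geometric isomers: NCS cis, CN trans; NCS cis, CN cis (chiral); NCS trans, CN cis.
One of these lacks any improper symmetry element and so occurs as an enantiomeric pair, giving 3 + 1 = 4 stereoisomers in total.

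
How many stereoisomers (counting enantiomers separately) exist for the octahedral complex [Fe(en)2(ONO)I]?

Each en is bidentate and must span two cis positions.
The distinct arrangements are (2 in all): ONO and I mutually trans; ONO and I mutually cis (chiral).
One of these lacks any improper symmetry element and so occurs as an enantiomeric pair, giving 2 + 1 = 3 stereoisomers in total.

3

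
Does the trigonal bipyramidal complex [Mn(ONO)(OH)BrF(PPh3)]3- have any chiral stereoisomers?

In a trigonal bipyramid the two axial positions differ from the three equatorial ones.
Exhaustive case analysis gives 10 geometric isomers.
Of these, 10 lack any improper symmetry element and so occur as enantiomeric pairs, giving 10 + 10 = 20 stereoisomers in total.

yes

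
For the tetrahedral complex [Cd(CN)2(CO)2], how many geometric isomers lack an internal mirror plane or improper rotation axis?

In a tetrahedral complex all four positions are equivalent and every pair of ligands is adjacent — there is no cis/trans distinction.
Only one geometric arrangement is possible.

0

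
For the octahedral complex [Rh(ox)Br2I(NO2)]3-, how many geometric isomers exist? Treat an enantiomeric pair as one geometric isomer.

Each ox is bidentate and must span two cis positions.
Systematic placement gives 4 geometric isomers: Br trans; Br cis (3 arrangements, 2 chiral).

4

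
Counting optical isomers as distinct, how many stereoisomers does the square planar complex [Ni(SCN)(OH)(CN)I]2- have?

3

In a square planar complex each vertex has one trans partner and two cis neighbours.
The distinct arrangements are (3 in all): (CN/OH trans, I/SCN trans); (CN/SCN trans, I/OH trans); (CN/I trans, OH/SCN trans).
Each arrangement has an internal mirror plane or centre of symmetry, so none is chiral.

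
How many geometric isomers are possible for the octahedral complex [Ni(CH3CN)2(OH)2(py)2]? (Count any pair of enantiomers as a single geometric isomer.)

There are 5 geometric isomers: CH3CN trans, OH trans, py trans; CH3CN trans, OH cis, py cis; CH3CN cis, OH cis, py trans; CH3CN cis, OH cis, py cis (chiral); CH3CN cis, OH trans, py cis.

5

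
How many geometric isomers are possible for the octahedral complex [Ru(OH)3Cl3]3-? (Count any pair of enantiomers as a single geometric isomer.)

The distinct arrangements are (2 in all): OH mer; OH fac.

2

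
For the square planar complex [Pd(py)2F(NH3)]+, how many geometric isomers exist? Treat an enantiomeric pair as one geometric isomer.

2

A square has two trans pairs of vertices; adjacent vertices are cis.
Systematic placement gives 2 geometric isomers: py cis; py trans.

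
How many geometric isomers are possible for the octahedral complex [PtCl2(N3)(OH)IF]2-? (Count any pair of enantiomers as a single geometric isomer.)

9

An octahedron has six vertices in three trans pairs; every non-trans pair is cis.
Exhaustive case analysis gives 9 geometric isomers.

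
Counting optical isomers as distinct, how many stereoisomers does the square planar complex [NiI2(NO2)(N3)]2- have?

2

In a square planar complex each vertex has one trans partner and two cis neighbours.
Working through the distinct placements yields 2 geometric isomers: I cis; I trans.
Each arrangement has an internal mirror plane or centre of symmetry, so none is chiral.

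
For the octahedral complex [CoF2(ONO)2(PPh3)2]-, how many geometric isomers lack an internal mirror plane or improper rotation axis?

In an octahedral complex each vertex has one trans partner and four cis neighbours.
Systematic placement gives 5 geometric isomers: F trans, ONO trans, PPh3 trans; F trans, ONO cis, PPh3 cis; F cis, ONO cis, PPh3 trans; F cis, ONO cis, PPh3 cis (chiral); F cis, ONO trans, PPh3 cis.
One of these lacks any improper symmetry element and so occurs as an enantiomeric pair, giving 5 + 1 = 6 stereoisomers in total.

1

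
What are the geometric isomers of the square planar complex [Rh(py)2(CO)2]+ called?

A square has two trans pairs of vertices; adjacent vertices are cis.
Working through the distinct placements yields 2 geometric isomers: py cis; py trans.

cis and trans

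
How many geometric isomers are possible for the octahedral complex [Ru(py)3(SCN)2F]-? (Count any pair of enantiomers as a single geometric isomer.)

An octahedron has six vertices in three trans pairs; every non-trans pair is cis.
There are 3 geometric isomers: py mer, SCN cis; py mer, SCN trans; py fac, SCN cis.

3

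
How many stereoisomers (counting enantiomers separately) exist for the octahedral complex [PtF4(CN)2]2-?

2

An octahedron has six vertices in three trans pairs; every non-trans pair is cis.
Systematic placement gives 2 geometric isomers: CN trans; CN cis.
Each arrangement has an internal mirror plane or centre of symmetry, so none is chiral.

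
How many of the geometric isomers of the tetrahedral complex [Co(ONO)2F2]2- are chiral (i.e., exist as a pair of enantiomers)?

0

In a tetrahedral complex all four positions are equivalent and every pair of ligands is adjacent — there is no cis/trans distinction.
Only one geometric arrangement is possible.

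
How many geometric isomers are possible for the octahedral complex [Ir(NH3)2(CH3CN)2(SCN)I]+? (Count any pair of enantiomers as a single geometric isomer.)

6

The six octahedral sites form three mutually perpendicular trans pairs.
Systematic placement gives 6 geometric isomers: NH3 cis, CH3CN trans; NH3 trans, CH3CN trans; NH3 cis, CH3CN cis (3 arrangements, 2 chiral); NH3 trans, CH3CN cis.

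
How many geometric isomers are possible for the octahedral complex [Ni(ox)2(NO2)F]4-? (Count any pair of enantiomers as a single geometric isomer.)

Each ox is bidentate and must span two cis positions.
Systematic placement gives 2 geometric isomers: NO2 and F mutually trans; NO2 and F mutually cis (chiral).

2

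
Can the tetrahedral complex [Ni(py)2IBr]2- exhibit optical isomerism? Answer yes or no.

In a tetrahedral complex all four positions are equivalent and every pair of ligands is adjacent — there is no cis/trans distinction.
Only one geometric arrangement is possible.

no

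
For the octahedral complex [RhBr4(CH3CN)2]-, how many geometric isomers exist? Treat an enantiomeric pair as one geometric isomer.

2

In an octahedral complex each vertex has one trans partner and four cis neighbours.
Systematic placement gives 2 geometric isomers: CH3CN trans; CH3CN cis.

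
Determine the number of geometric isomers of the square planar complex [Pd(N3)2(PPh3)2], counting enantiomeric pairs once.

A square has two trans pairs of vertices; adjacent vertices are cis.
The distinct arrangements are (2 in all): N3 cis; N3 trans.

2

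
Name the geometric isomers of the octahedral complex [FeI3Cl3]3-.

fac and mer

The six octahedral sites form three mutually perpendicular trans pairs.
There are 2 geometric isomers: I mer; I fac.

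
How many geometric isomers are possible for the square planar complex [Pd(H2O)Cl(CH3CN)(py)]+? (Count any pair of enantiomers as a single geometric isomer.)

3

In a square planar complex each vertex has one trans partner and two cis neighbours.
There are 3 geometric isomers: (CH3CN/H2O trans, Cl/py trans); (CH3CN/py trans, Cl/H2O trans); (CH3CN/Cl trans, H2O/py trans).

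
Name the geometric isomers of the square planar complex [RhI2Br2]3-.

In a square planar complex each vertex has one trans partner and two cis neighbours.
There are 2 geometric isomers: I cis; I trans.

cis and trans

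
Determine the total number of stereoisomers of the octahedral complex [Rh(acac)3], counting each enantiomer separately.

2

In an octahedral complex each vertex has one trans partner and four cis neighbours.
Each acac is bidentate and must span two cis positions.
Only one geometric arrangement is possible; it has no improper symmetry element, so it exists as a pair of enantiomers (2 stereoisomers).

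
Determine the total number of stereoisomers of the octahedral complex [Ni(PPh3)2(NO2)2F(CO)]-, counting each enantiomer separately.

In an octahedral complex each vertex has one trans partner and four cis neighbours.
Systematic placement gives 6 geometric isomers: PPh3 trans, NO2 trans; PPh3 cis, NO2 cis (3 arrangements, 2 chiral); PPh3 trans, NO2 cis; PPh3 cis, NO2 trans.
Of these, 2 lack any improper symmetry element and so occur as enantiomeric pairs, giving 6 + 2 = 8 stereoisomers in total.

8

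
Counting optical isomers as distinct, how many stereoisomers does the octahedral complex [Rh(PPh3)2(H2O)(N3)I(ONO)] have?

Placing the ligands in turn and identifying arrangements related by rotation or reflection leaves 9 distinct geometric isomers.
Of these, 6 lack any improper symmetry element and so occur as enantiomeric pairs, giving 9 + 6 = 15 stereoisomers in total.

15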